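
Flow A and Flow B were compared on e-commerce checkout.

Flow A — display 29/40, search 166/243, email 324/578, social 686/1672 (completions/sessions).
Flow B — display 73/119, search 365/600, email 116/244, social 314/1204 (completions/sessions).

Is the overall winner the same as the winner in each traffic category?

Yes

Display: Flow A 29/40 = 72.5%, Flow B 73/119 = 61.3% → Flow A
Search: Flow A 166/243 = 68.3%, Flow B 365/600 = 60.8% → Flow A
Email: Flow A 324/578 = 56.1%, Flow B 116/244 = 47.5% → Flow A
Social: Flow A 686/1672 = 41.0%, Flow B 314/1204 = 26.1% → Flow A
Overall: Flow A 1205/2533 = 47.6%, Flow B 868/2167 = 40.1% → Flow A
Flow A wins overall and in every traffic group — no reversal.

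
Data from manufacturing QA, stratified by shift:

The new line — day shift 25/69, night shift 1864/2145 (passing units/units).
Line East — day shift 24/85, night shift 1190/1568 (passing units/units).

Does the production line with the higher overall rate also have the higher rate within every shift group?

Yes

Day shift: the new line 25/69 = 36.2%, Line East 24/85 = 28.2% → the new line
Night shift: the new line 1864/2145 = 86.9%, Line East 1190/1568 = 75.9% → the new line
Overall: the new line 1889/2214 = 85.3%, Line East 1214/1653 = 73.4% → the new line
The new line wins overall and in every shift group — no reversal.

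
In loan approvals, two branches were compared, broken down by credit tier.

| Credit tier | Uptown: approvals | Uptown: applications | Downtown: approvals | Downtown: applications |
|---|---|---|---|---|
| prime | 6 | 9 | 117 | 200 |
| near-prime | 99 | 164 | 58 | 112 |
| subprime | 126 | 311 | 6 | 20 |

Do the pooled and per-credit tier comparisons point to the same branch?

Prime: Uptown 6/9 = 66.7%, Downtown 117/200 = 58.5% → Uptown
Near-prime: Uptown 99/164 = 60.4%, Downtown 58/112 = 51.8% → Uptown
Subprime: Uptown 126/311 = 40.5%, Downtown 6/20 = 30.0% → Uptown
Overall: Uptown 231/484 = 47.7%, Downtown 181/332 = 54.5% → Downtown
Uptown wins each credit group but Downtown wins overall — the comparison reverses. Uptown's applications skew toward subprime, which has a lower base rate.

No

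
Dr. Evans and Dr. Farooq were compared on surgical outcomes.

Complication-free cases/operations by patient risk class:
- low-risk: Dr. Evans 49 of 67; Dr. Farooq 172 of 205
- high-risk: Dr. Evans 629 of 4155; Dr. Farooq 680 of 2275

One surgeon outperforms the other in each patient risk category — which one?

Low-risk: Dr. Evans 49/67 = 73.1%, Dr. Farooq 172/205 = 83.9% → Dr. Farooq
High-risk: Dr. Evans 629/4155 = 15.1%, Dr. Farooq 680/2275 = 29.9% → Dr. Farooq
Dr. Farooq has the higher rate in both groups.

Dr. Farooq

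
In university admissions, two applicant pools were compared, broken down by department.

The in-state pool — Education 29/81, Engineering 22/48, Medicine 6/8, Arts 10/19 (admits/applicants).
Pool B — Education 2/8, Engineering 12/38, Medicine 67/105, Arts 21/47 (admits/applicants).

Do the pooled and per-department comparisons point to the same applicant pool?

Education: the in-state pool 29/81 = 35.8%, Pool B 2/8 = 25.0% → the in-state pool
Engineering: the in-state pool 22/48 = 45.8%, Pool B 12/38 = 31.6% → the in-state pool
Medicine: the in-state pool 6/8 = 75.0%, Pool B 67/105 = 63.8% → the in-state pool
Arts: the in-state pool 10/19 = 52.6%, Pool B 21/47 = 44.7% → the in-state pool
Overall: the in-state pool 67/156 = 42.9%, Pool B 102/198 = 51.5% → Pool B
The in-state pool wins each department group but Pool B wins overall — the comparison reverses. The in-state pool's applicants skew toward Education, which has a lower base rate.

No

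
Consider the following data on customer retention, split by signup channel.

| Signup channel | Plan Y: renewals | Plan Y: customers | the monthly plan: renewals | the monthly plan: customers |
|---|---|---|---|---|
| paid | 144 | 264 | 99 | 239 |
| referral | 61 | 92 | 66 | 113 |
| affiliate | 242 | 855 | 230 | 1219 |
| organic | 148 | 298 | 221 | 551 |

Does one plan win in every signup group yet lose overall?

Paid: Plan Y 144/264 = 54.5%, the monthly plan 99/239 = 41.4% → Plan Y
Referral: Plan Y 61/92 = 66.3%, the monthly plan 66/113 = 58.4% → Plan Y
Affiliate: Plan Y 242/855 = 28.3%, the monthly plan 230/1219 = 18.9% → Plan Y
Organic: Plan Y 148/298 = 49.7%, the monthly plan 221/551 = 40.1% → Plan Y
Overall: Plan Y 595/1509 = 39.4%, the monthly plan 616/2122 = 29.0% → Plan Y
Plan Y wins overall and in every signup group — no reversal.

No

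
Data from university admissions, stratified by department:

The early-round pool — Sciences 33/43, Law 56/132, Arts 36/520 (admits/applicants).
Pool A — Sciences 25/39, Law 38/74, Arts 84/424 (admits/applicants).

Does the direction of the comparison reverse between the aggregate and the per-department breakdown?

Sciences: the early-round pool 33/43 = 76.7%, Pool A 25/39 = 64.1% → the early-round pool
Law: the early-round pool 56/132 = 42.4%, Pool A 38/74 = 51.4% → Pool A
Arts: the early-round pool 36/520 = 6.9%, Pool A 84/424 = 19.8% → Pool A
Overall: the early-round pool 125/695 = 18.0%, Pool A 147/537 = 27.4% → Pool A
Neither sweeps: the early-round pool wins 1 of 3 groups, Pool A wins 2. Pool A wins overall but not every group — no Simpson reversal.

No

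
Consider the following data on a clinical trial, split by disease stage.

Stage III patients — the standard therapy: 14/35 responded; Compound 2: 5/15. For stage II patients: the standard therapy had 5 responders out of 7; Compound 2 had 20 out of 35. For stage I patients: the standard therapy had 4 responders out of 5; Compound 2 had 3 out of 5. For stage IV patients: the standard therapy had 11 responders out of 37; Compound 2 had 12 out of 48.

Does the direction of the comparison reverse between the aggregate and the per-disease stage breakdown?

No

Stage III: the standard therapy 14/35 = 40.0%, Compound 2 5/15 = 33.3% → the standard therapy
Stage II: the standard therapy 5/7 = 71.4%, Compound 2 20/35 = 57.1% → the standard therapy
Stage I: the standard therapy 4/5 = 80.0%, Compound 2 3/5 = 60.0% → the standard therapy
Stage IV: the standard therapy 11/37 = 29.7%, Compound 2 12/48 = 25.0% → the standard therapy
Overall: the standard therapy 34/84 = 40.5%, Compound 2 40/103 = 38.8% → the standard therapy
The standard therapy wins overall and in every disease group — no reversal.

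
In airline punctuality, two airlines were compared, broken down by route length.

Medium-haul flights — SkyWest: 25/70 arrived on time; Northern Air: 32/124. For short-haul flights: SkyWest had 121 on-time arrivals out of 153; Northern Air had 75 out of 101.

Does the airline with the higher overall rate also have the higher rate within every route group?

Medium-haul: SkyWest 25/70 = 35.7%, Northern Air 32/124 = 25.8% → SkyWest
Short-haul: SkyWest 121/153 = 79.1%, Northern Air 75/101 = 74.3% → SkyWest
Overall: SkyWest 146/223 = 65.5%, Northern Air 107/225 = 47.6% → SkyWest
SkyWest wins overall and in every route group — no reversal.

Yes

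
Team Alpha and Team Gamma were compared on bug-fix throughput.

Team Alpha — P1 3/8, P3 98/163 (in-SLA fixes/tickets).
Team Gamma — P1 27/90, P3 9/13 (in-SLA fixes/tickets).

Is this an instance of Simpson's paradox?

No

P1: Team Alpha 3/8 = 37.5%, Team Gamma 27/90 = 30.0% → Team Alpha
P3: Team Alpha 98/163 = 60.1%, Team Gamma 9/13 = 69.2% → Team Gamma
Overall: Team Alpha 101/171 = 59.1%, Team Gamma 36/103 = 35.0% → Team Alpha
Neither sweeps: Team Alpha wins 1 of 2 groups, Team Gamma wins 1. Team Alpha wins overall but not every group — no Simpson reversal.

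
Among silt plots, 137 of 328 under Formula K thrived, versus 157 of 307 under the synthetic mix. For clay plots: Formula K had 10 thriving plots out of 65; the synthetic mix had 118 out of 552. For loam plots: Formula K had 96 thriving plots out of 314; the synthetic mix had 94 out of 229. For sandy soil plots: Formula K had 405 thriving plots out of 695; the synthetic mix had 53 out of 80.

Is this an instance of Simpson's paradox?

Silt: Formula K 137/328 = 41.8%, the synthetic mix 157/307 = 51.1% → the synthetic mix
Clay: Formula K 10/65 = 15.4%, the synthetic mix 118/552 = 21.4% → the synthetic mix
Loam: Formula K 96/314 = 30.6%, the synthetic mix 94/229 = 41.0% → the synthetic mix
Sandy soil: Formula K 405/695 = 58.3%, the synthetic mix 53/80 = 66.2% → the synthetic mix
Overall: Formula K 648/1402 = 46.2%, the synthetic mix 422/1168 = 36.1% → Formula K
The synthetic mix wins each soil group but Formula K wins overall — the comparison reverses. The synthetic mix's plots skew toward clay, which has a lower base rate.

Yes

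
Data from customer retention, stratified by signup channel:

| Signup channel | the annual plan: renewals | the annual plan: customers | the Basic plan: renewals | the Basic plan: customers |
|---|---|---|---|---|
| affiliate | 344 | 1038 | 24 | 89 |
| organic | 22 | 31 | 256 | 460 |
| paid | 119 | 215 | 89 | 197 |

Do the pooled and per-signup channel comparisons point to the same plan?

Affiliate: the annual plan 344/1038 = 33.1%, the Basic plan 24/89 = 27.0% → the annual plan
Organic: the annual plan 22/31 = 71.0%, the Basic plan 256/460 = 55.7% → the annual plan
Paid: the annual plan 119/215 = 55.3%, the Basic plan 89/197 = 45.2% → the annual plan
Overall: the annual plan 485/1284 = 37.8%, the Basic plan 369/746 = 49.5% → the Basic plan
The annual plan wins each signup group but the Basic plan wins overall — the comparison reverses. The annual plan's customers skew toward affiliate, which has a lower base rate.

No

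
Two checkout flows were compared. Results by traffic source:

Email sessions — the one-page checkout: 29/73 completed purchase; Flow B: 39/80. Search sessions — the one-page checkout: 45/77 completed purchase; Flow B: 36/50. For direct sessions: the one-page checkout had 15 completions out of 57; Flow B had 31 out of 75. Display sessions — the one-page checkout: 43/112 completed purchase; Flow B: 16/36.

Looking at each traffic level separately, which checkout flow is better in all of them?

Email: the one-page checkout 29/73 = 39.7%, Flow B 39/80 = 48.8% → Flow B
Search: the one-page checkout 45/77 = 58.4%, Flow B 36/50 = 72.0% → Flow B
Direct: the one-page checkout 15/57 = 26.3%, Flow B 31/75 = 41.3% → Flow B
Display: the one-page checkout 43/112 = 38.4%, Flow B 16/36 = 44.4% → Flow B
Flow B has the higher rate in all 4 groups.

Flow B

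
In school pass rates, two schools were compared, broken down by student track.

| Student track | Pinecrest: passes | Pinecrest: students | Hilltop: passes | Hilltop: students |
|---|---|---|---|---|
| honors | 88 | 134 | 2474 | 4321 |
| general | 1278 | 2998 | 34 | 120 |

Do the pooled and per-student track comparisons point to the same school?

Honors: Pinecrest 88/134 = 65.7%, Hilltop 2474/4321 = 57.3% → Pinecrest
General: Pinecrest 1278/2998 = 42.6%, Hilltop 34/120 = 28.3% → Pinecrest
Overall: Pinecrest 1366/3132 = 43.6%, Hilltop 2508/4441 = 56.5% → Hilltop
Pinecrest wins each student group but Hilltop wins overall — the comparison reverses. Pinecrest's students skew toward general, which has a lower base rate.

No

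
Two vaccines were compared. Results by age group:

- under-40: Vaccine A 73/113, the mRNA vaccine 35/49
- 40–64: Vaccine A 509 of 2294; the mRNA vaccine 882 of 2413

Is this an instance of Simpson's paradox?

Under-40: Vaccine A 73/113 = 64.6%, the mRNA vaccine 35/49 = 71.4% → the mRNA vaccine
40–64: Vaccine A 509/2294 = 22.2%, the mRNA vaccine 882/2413 = 36.6% → the mRNA vaccine
Overall: Vaccine A 582/2407 = 24.2%, the mRNA vaccine 917/2462 = 37.2% → the mRNA vaccine
The mRNA vaccine wins overall and in every age group — no reversal.

No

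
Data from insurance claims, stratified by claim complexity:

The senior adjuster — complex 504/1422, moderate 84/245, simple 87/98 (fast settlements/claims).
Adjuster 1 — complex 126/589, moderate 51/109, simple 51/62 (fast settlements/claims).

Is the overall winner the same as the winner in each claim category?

No

Complex: the senior adjuster 504/1422 = 35.4%, Adjuster 1 126/589 = 21.4% → the senior adjuster
Moderate: the senior adjuster 84/245 = 34.3%, Adjuster 1 51/109 = 46.8% → Adjuster 1
Simple: the senior adjuster 87/98 = 88.8%, Adjuster 1 51/62 = 82.3% → the senior adjuster
Overall: the senior adjuster 675/1765 = 38.2%, Adjuster 1 228/760 = 30.0% → the senior adjuster
Neither sweeps: the senior adjuster wins 2 of 3 groups, Adjuster 1 wins 1. The senior adjuster wins overall but not every group — no Simpson reversal.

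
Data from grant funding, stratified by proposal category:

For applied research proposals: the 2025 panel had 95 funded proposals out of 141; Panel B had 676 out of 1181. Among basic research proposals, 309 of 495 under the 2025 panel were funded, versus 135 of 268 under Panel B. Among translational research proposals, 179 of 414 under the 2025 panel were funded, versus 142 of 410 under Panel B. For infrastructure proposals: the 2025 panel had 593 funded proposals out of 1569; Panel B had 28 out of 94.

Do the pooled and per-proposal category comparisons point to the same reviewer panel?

Applied research: the 2025 panel 95/141 = 67.4%, Panel B 676/1181 = 57.2% → the 2025 panel
Basic research: the 2025 panel 309/495 = 62.4%, Panel B 135/268 = 50.4% → the 2025 panel
Translational research: the 2025 panel 179/414 = 43.2%, Panel B 142/410 = 34.6% → the 2025 panel
Infrastructure: the 2025 panel 593/1569 = 37.8%, Panel B 28/94 = 29.8% → the 2025 panel
Overall: the 2025 panel 1176/2619 = 44.9%, Panel B 981/1953 = 50.2% → Panel B
The 2025 panel wins each proposal group but Panel B wins overall — the comparison reverses. The 2025 panel's proposals skew toward infrastructure, which has a lower base rate.

No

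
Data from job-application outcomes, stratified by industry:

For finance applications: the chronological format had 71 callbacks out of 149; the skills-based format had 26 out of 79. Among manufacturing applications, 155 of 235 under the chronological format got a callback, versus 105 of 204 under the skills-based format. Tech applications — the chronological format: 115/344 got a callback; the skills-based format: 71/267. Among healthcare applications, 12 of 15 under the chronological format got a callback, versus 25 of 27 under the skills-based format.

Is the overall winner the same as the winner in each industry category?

No

Finance: the chronological format 71/149 = 47.7%, the skills-based format 26/79 = 32.9% → the chronological format
Manufacturing: the chronological format 155/235 = 66.0%, the skills-based format 105/204 = 51.5% → the chronological format
Tech: the chronological format 115/344 = 33.4%, the skills-based format 71/267 = 26.6% → the chronological format
Healthcare: the chronological format 12/15 = 80.0%, the skills-based format 25/27 = 92.6% → the skills-based format
Overall: the chronological format 353/743 = 47.5%, the skills-based format 227/577 = 39.3% → the chronological format
Neither sweeps: the chronological format wins 3 of 4 groups, the skills-based format wins 1. The chronological format wins overall but not every group — no Simpson reversal.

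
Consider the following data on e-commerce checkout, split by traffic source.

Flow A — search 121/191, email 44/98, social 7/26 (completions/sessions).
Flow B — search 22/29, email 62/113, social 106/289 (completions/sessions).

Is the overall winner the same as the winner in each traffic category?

No

Search: Flow A 121/191 = 63.4%, Flow B 22/29 = 75.9% → Flow B
Email: Flow A 44/98 = 44.9%, Flow B 62/113 = 54.9% → Flow B
Social: Flow A 7/26 = 26.9%, Flow B 106/289 = 36.7% → Flow B
Overall: Flow A 172/315 = 54.6%, Flow B 190/431 = 44.1% → Flow A
Flow B wins each traffic group but Flow A wins overall — the comparison reverses. Flow B's sessions skew toward social, which has a lower base rate.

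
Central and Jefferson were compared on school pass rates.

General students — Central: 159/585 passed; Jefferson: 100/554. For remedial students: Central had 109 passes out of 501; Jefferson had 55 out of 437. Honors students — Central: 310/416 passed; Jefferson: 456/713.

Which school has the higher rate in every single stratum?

General: Central 159/585 = 27.2%, Jefferson 100/554 = 18.1% → Central
Remedial: Central 109/501 = 21.8%, Jefferson 55/437 = 12.6% → Central
Honors: Central 310/416 = 74.5%, Jefferson 456/713 = 64.0% → Central
Central has the higher rate in all 3 groups.

Central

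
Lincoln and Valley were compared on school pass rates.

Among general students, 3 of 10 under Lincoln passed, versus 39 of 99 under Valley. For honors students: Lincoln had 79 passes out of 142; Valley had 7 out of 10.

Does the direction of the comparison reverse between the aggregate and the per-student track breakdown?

General: Lincoln 3/10 = 30.0%, Valley 39/99 = 39.4% → Valley
Honors: Lincoln 79/142 = 55.6%, Valley 7/10 = 70.0% → Valley
Overall: Lincoln 82/152 = 53.9%, Valley 46/109 = 42.2% → Lincoln
Valley wins each student group but Lincoln wins overall — the comparison reverses. Valley's students skew toward general, which has a lower base rate.

Yes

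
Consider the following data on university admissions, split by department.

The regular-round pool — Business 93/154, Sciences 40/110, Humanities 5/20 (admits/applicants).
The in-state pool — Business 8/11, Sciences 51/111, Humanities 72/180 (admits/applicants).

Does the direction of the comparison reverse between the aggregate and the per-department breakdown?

Yes

Business: the regular-round pool 93/154 = 60.4%, the in-state pool 8/11 = 72.7% → the in-state pool
Sciences: the regular-round pool 40/110 = 36.4%, the in-state pool 51/111 = 45.9% → the in-state pool
Humanities: the regular-round pool 5/20 = 25.0%, the in-state pool 72/180 = 40.0% → the in-state pool
Overall: the regular-round pool 138/284 = 48.6%, the in-state pool 131/302 = 43.4% → the regular-round pool
The in-state pool wins each department group but the regular-round pool wins overall — the comparison reverses. The in-state pool's applicants skew toward Humanities, which has a lower base rate.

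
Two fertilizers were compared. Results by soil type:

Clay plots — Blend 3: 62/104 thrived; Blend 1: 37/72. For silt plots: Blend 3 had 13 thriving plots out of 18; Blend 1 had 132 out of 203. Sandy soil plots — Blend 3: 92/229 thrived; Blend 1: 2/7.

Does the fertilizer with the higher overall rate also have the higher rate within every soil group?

Clay: Blend 3 62/104 = 59.6%, Blend 1 37/72 = 51.4% → Blend 3
Silt: Blend 3 13/18 = 72.2%, Blend 1 132/203 = 65.0% → Blend 3
Sandy soil: Blend 3 92/229 = 40.2%, Blend 1 2/7 = 28.6% → Blend 3
Overall: Blend 3 167/351 = 47.6%, Blend 1 171/282 = 60.6% → Blend 1
Blend 3 wins each soil group but Blend 1 wins overall — the comparison reverses. Blend 3's plots skew toward sandy soil, which has a lower base rate.

No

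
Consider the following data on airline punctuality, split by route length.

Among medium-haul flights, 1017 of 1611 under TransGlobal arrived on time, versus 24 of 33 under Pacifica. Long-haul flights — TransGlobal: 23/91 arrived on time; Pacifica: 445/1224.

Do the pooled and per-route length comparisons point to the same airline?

No

Medium-haul: TransGlobal 1017/1611 = 63.1%, Pacifica 24/33 = 72.7% → Pacifica
Long-haul: TransGlobal 23/91 = 25.3%, Pacifica 445/1224 = 36.4% → Pacifica
Overall: TransGlobal 1040/1702 = 61.1%, Pacifica 469/1257 = 37.3% → TransGlobal
Pacifica wins each route group but TransGlobal wins overall — the comparison reverses. Pacifica's flights skew toward long-haul, which has a lower base rate.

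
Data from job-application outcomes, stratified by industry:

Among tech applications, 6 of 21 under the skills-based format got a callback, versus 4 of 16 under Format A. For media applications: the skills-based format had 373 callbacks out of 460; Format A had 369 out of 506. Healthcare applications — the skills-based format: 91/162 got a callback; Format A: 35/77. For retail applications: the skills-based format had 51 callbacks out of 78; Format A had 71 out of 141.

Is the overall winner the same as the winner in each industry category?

Yes

Tech: the skills-based format 6/21 = 28.6%, Format A 4/16 = 25.0% → the skills-based format
Media: the skills-based format 373/460 = 81.1%, Format A 369/506 = 72.9% → the skills-based format
Healthcare: the skills-based format 91/162 = 56.2%, Format A 35/77 = 45.5% → the skills-based format
Retail: the skills-based format 51/78 = 65.4%, Format A 71/141 = 50.4% → the skills-based format
Overall: the skills-based format 521/721 = 72.3%, Format A 479/740 = 64.7% → the skills-based format
The skills-based format wins overall and in every industry group — no reversal.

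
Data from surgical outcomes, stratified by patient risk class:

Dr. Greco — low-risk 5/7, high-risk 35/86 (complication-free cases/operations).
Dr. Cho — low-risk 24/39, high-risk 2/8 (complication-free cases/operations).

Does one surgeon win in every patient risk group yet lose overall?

Yes

Low-risk: Dr. Greco 5/7 = 71.4%, Dr. Cho 24/39 = 61.5% → Dr. Greco
High-risk: Dr. Greco 35/86 = 40.7%, Dr. Cho 2/8 = 25.0% → Dr. Greco
Overall: Dr. Greco 40/93 = 43.0%, Dr. Cho 26/47 = 55.3% → Dr. Cho
Dr. Greco wins each patient risk group but Dr. Cho wins overall — the comparison reverses. Dr. Greco's operations skew toward high-risk, which has a lower base rate.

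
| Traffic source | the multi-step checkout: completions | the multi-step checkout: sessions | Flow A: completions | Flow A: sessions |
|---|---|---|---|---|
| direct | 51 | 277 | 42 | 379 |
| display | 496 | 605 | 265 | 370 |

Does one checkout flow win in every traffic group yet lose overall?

Direct: the multi-step checkout 51/277 = 18.4%, Flow A 42/379 = 11.1% → the multi-step checkout
Display: the multi-step checkout 496/605 = 82.0%, Flow A 265/370 = 71.6% → the multi-step checkout
Overall: the multi-step checkout 547/882 = 62.0%, Flow A 307/749 = 41.0% → the multi-step checkout
The multi-step checkout wins overall and in every traffic group — no reversal.

No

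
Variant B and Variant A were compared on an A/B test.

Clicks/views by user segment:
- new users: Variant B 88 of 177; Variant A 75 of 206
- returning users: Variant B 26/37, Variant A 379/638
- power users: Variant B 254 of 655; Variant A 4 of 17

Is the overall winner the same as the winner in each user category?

No

New users: Variant B 88/177 = 49.7%, Variant A 75/206 = 36.4% → Variant B
Returning users: Variant B 26/37 = 70.3%, Variant A 379/638 = 59.4% → Variant B
Power users: Variant B 254/655 = 38.8%, Variant A 4/17 = 23.5% → Variant B
Overall: Variant B 368/869 = 42.3%, Variant A 458/861 = 53.2% → Variant A
Variant B wins each user group but Variant A wins overall — the comparison reverses. Variant B's views skew toward power users, which has a lower base rate.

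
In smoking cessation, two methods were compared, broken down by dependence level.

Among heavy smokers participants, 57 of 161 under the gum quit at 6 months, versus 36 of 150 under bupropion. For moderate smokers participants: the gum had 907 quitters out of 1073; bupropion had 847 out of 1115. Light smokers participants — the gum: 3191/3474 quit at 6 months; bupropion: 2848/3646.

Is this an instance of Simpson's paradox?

No

Heavy smokers: the gum 57/161 = 35.4%, bupropion 36/150 = 24.0% → the gum
Moderate smokers: the gum 907/1073 = 84.5%, bupropion 847/1115 = 76.0% → the gum
Light smokers: the gum 3191/3474 = 91.9%, bupropion 2848/3646 = 78.1% → the gum
Overall: the gum 4155/4708 = 88.3%, bupropion 3731/4911 = 76.0% → the gum
The gum wins overall and in every dependence group — no reversal.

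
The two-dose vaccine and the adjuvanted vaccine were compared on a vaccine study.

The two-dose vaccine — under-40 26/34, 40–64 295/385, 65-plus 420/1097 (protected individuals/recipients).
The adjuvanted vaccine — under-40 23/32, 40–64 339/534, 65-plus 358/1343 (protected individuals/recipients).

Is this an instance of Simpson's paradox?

Under-40: the two-dose vaccine 26/34 = 76.5%, the adjuvanted vaccine 23/32 = 71.9% → the two-dose vaccine
40–64: the two-dose vaccine 295/385 = 76.6%, the adjuvanted vaccine 339/534 = 63.5% → the two-dose vaccine
65-plus: the two-dose vaccine 420/1097 = 38.3%, the adjuvanted vaccine 358/1343 = 26.7% → the two-dose vaccine
Overall: the two-dose vaccine 741/1516 = 48.9%, the adjuvanted vaccine 720/1909 = 37.7% → the two-dose vaccine
The two-dose vaccine wins overall and in every age group — no reversal.

No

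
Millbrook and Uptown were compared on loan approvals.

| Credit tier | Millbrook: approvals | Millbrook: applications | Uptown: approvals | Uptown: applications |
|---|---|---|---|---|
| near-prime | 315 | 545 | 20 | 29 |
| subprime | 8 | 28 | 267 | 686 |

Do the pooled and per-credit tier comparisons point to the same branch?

Near-prime: Millbrook 315/545 = 57.8%, Uptown 20/29 = 69.0% → Uptown
Subprime: Millbrook 8/28 = 28.6%, Uptown 267/686 = 38.9% → Uptown
Overall: Millbrook 323/573 = 56.4%, Uptown 287/715 = 40.1% → Millbrook
Uptown wins each credit group but Millbrook wins overall — the comparison reverses. Uptown's applications skew toward subprime, which has a lower base rate.

No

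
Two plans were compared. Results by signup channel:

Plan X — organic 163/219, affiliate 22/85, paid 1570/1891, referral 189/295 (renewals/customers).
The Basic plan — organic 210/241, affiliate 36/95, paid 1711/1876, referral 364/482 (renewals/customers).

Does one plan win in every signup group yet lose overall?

No

Organic: Plan X 163/219 = 74.4%, the Basic plan 210/241 = 87.1% → the Basic plan
Affiliate: Plan X 22/85 = 25.9%, the Basic plan 36/95 = 37.9% → the Basic plan
Paid: Plan X 1570/1891 = 83.0%, the Basic plan 1711/1876 = 91.2% → the Basic plan
Referral: Plan X 189/295 = 64.1%, the Basic plan 364/482 = 75.5% → the Basic plan
Overall: Plan X 1944/2490 = 78.1%, the Basic plan 2321/2694 = 86.2% → the Basic plan
The Basic plan wins overall and in every signup group — no reversal.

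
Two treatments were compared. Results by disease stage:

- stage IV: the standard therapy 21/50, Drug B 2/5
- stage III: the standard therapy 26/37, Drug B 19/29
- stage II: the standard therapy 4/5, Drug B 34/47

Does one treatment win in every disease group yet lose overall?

Yes

Stage IV: the standard therapy 21/50 = 42.0%, Drug B 2/5 = 40.0% → the standard therapy
Stage III: the standard therapy 26/37 = 70.3%, Drug B 19/29 = 65.5% → the standard therapy
Stage II: the standard therapy 4/5 = 80.0%, Drug B 34/47 = 72.3% → the standard therapy
Overall: the standard therapy 51/92 = 55.4%, Drug B 55/81 = 67.9% → Drug B
The standard therapy wins each disease group but Drug B wins overall — the comparison reverses. The standard therapy's patients skew toward stage IV, which has a lower base rate.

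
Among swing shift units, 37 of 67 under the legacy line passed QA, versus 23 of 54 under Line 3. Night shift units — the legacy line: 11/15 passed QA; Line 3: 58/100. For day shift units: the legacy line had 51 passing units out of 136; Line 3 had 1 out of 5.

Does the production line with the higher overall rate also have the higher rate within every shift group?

No

Swing shift: the legacy line 37/67 = 55.2%, Line 3 23/54 = 42.6% → the legacy line
Night shift: the legacy line 11/15 = 73.3%, Line 3 58/100 = 58.0% → the legacy line
Day shift: the legacy line 51/136 = 37.5%, Line 3 1/5 = 20.0% → the legacy line
Overall: the legacy line 99/218 = 45.4%, Line 3 82/159 = 51.6% → Line 3
The legacy line wins each shift group but Line 3 wins overall — the comparison reverses. The legacy line's units skew toward day shift, which has a lower base rate.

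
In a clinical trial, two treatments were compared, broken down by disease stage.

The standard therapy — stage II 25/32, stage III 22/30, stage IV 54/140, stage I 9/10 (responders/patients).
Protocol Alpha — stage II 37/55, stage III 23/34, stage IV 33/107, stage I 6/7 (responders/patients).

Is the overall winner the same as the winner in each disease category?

Yes

Stage II: the standard therapy 25/32 = 78.1%, Protocol Alpha 37/55 = 67.3% → the standard therapy
Stage III: the standard therapy 22/30 = 73.3%, Protocol Alpha 23/34 = 67.6% → the standard therapy
Stage IV: the standard therapy 54/140 = 38.6%, Protocol Alpha 33/107 = 30.8% → the standard therapy
Stage I: the standard therapy 9/10 = 90.0%, Protocol Alpha 6/7 = 85.7% → the standard therapy
Overall: the standard therapy 110/212 = 51.9%, Protocol Alpha 99/203 = 48.8% → the standard therapy
The standard therapy wins overall and in every disease group — no reversal.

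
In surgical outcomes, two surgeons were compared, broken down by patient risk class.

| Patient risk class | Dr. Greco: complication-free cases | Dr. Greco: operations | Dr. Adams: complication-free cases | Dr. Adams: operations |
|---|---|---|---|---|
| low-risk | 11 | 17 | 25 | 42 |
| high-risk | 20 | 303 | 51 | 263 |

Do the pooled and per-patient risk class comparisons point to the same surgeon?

No

Low-risk: Dr. Greco 11/17 = 64.7%, Dr. Adams 25/42 = 59.5% → Dr. Greco
High-risk: Dr. Greco 20/303 = 6.6%, Dr. Adams 51/263 = 19.4% → Dr. Adams
Overall: Dr. Greco 31/320 = 9.7%, Dr. Adams 76/305 = 24.9% → Dr. Adams
Neither sweeps: Dr. Greco wins 1 of 2 groups, Dr. Adams wins 1. Dr. Adams wins overall but not every group — no Simpson reversal.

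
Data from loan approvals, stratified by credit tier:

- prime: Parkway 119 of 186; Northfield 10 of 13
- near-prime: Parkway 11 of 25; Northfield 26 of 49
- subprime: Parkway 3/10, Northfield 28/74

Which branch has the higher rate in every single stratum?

Prime: Parkway 119/186 = 64.0%, Northfield 10/13 = 76.9% → Northfield
Near-prime: Parkway 11/25 = 44.0%, Northfield 26/49 = 53.1% → Northfield
Subprime: Parkway 3/10 = 30.0%, Northfield 28/74 = 37.8% → Northfield
Northfield has the higher rate in all 3 groups.

Northfield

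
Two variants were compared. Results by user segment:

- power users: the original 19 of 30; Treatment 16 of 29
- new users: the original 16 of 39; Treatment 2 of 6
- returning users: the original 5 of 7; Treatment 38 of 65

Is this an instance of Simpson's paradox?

Power users: the original 19/30 = 63.3%, Treatment 16/29 = 55.2% → the original
New users: the original 16/39 = 41.0%, Treatment 2/6 = 33.3% → the original
Returning users: the original 5/7 = 71.4%, Treatment 38/65 = 58.5% → the original
Overall: the original 40/76 = 52.6%, Treatment 56/100 = 56.0% → Treatment
The original wins each user group but Treatment wins overall — the comparison reverses. The original's views skew toward new users, which has a lower base rate.

Yes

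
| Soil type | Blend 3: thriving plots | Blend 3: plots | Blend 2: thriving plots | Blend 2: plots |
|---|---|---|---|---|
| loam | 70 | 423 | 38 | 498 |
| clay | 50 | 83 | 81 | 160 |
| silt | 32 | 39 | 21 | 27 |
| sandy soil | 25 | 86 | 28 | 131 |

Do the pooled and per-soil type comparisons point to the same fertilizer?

Loam: Blend 3 70/423 = 16.5%, Blend 2 38/498 = 7.6% → Blend 3
Clay: Blend 3 50/83 = 60.2%, Blend 2 81/160 = 50.6% → Blend 3
Silt: Blend 3 32/39 = 82.1%, Blend 2 21/27 = 77.8% → Blend 3
Sandy soil: Blend 3 25/86 = 29.1%, Blend 2 28/131 = 21.4% → Blend 3
Overall: Blend 3 177/631 = 28.1%, Blend 2 168/816 = 20.6% → Blend 3
Blend 3 wins overall and in every soil group — no reversal.

Yes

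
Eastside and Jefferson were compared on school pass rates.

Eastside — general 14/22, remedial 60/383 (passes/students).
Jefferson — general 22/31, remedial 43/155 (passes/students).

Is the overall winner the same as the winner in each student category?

General: Eastside 14/22 = 63.6%, Jefferson 22/31 = 71.0% → Jefferson
Remedial: Eastside 60/383 = 15.7%, Jefferson 43/155 = 27.7% → Jefferson
Overall: Eastside 74/405 = 18.3%, Jefferson 65/186 = 34.9% → Jefferson
Jefferson wins overall and in every student group — no reversal.

Yes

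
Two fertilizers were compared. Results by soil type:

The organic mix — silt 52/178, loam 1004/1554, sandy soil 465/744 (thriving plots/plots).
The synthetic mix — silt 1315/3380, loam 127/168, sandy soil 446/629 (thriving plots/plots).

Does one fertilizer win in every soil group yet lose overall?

Yes

Silt: the organic mix 52/178 = 29.2%, the synthetic mix 1315/3380 = 38.9% → the synthetic mix
Loam: the organic mix 1004/1554 = 64.6%, the synthetic mix 127/168 = 75.6% → the synthetic mix
Sandy soil: the organic mix 465/744 = 62.5%, the synthetic mix 446/629 = 70.9% → the synthetic mix
Overall: the organic mix 1521/2476 = 61.4%, the synthetic mix 1888/4177 = 45.2% → the organic mix
The synthetic mix wins each soil group but the organic mix wins overall — the comparison reverses. The synthetic mix's plots skew toward silt, which has a lower base rate.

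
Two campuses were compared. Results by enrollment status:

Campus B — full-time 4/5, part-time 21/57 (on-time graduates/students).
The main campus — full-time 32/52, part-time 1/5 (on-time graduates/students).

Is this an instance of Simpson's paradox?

Yes

Full-time: Campus B 4/5 = 80.0%, the main campus 32/52 = 61.5% → Campus B
Part-time: Campus B 21/57 = 36.8%, the main campus 1/5 = 20.0% → Campus B
Overall: Campus B 25/62 = 40.3%, the main campus 33/57 = 57.9% → the main campus
Campus B wins each enrollment group but the main campus wins overall — the comparison reverses. Campus B's students skew toward part-time, which has a lower base rate.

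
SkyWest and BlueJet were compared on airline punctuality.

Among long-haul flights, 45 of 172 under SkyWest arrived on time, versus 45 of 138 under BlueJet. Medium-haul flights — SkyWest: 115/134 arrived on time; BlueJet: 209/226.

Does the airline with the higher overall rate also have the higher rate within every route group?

Yes

Long-haul: SkyWest 45/172 = 26.2%, BlueJet 45/138 = 32.6% → BlueJet
Medium-haul: SkyWest 115/134 = 85.8%, BlueJet 209/226 = 92.5% → BlueJet
Overall: SkyWest 160/306 = 52.3%, BlueJet 254/364 = 69.8% → BlueJet
BlueJet wins overall and in every route group — no reversal.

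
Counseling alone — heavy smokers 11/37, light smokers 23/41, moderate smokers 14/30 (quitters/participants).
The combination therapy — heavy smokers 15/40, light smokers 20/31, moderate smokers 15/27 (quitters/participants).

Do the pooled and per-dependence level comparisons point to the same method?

Yes

Heavy smokers: counseling alone 11/37 = 29.7%, the combination therapy 15/40 = 37.5% → the combination therapy
Light smokers: counseling alone 23/41 = 56.1%, the combination therapy 20/31 = 64.5% → the combination therapy
Moderate smokers: counseling alone 14/30 = 46.7%, the combination therapy 15/27 = 55.6% → the combination therapy
Overall: counseling alone 48/108 = 44.4%, the combination therapy 50/98 = 51.0% → the combination therapy
The combination therapy wins overall and in every dependence group — no reversal.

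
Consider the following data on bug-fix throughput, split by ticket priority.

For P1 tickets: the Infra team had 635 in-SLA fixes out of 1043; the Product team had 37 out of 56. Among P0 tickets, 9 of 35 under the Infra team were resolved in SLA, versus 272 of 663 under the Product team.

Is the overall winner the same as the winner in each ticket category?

P1: the Infra team 635/1043 = 60.9%, the Product team 37/56 = 66.1% → the Product team
P0: the Infra team 9/35 = 25.7%, the Product team 272/663 = 41.0% → the Product team
Overall: the Infra team 644/1078 = 59.7%, the Product team 309/719 = 43.0% → the Infra team
The Product team wins each ticket group but the Infra team wins overall — the comparison reverses. The Product team's tickets skew toward P0, which has a lower base rate.

No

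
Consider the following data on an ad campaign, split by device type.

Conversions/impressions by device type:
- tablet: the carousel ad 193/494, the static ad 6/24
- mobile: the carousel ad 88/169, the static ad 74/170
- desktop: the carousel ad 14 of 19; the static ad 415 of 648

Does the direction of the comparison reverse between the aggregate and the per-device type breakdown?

Yes

Tablet: the carousel ad 193/494 = 39.1%, the static ad 6/24 = 25.0% → the carousel ad
Mobile: the carousel ad 88/169 = 52.1%, the static ad 74/170 = 43.5% → the carousel ad
Desktop: the carousel ad 14/19 = 73.7%, the static ad 415/648 = 64.0% → the carousel ad
Overall: the carousel ad 295/682 = 43.3%, the static ad 495/842 = 58.8% → the static ad
The carousel ad wins each device group but the static ad wins overall — the comparison reverses. The carousel ad's impressions skew toward tablet, which has a lower base rate.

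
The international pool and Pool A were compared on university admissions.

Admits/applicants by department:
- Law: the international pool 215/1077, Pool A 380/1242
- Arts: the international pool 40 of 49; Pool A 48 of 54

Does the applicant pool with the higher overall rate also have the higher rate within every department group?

Yes

Law: the international pool 215/1077 = 20.0%, Pool A 380/1242 = 30.6% → Pool A
Arts: the international pool 40/49 = 81.6%, Pool A 48/54 = 88.9% → Pool A
Overall: the international pool 255/1126 = 22.6%, Pool A 428/1296 = 33.0% → Pool A
Pool A wins overall and in every department group — no reversal.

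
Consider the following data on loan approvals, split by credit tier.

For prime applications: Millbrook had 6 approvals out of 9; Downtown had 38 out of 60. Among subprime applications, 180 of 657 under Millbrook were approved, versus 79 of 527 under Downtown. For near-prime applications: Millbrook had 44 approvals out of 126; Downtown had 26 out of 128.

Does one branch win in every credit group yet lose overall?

No

Prime: Millbrook 6/9 = 66.7%, Downtown 38/60 = 63.3% → Millbrook
Subprime: Millbrook 180/657 = 27.4%, Downtown 79/527 = 15.0% → Millbrook
Near-prime: Millbrook 44/126 = 34.9%, Downtown 26/128 = 20.3% → Millbrook
Overall: Millbrook 230/792 = 29.0%, Downtown 143/715 = 20.0% → Millbrook
Millbrook wins overall and in every credit group — no reversal.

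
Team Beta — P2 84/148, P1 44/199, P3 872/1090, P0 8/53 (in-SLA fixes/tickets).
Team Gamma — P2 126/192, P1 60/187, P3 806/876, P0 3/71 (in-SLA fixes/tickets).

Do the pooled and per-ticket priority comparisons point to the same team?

P2: Team Beta 84/148 = 56.8%, Team Gamma 126/192 = 65.6% → Team Gamma
P1: Team Beta 44/199 = 22.1%, Team Gamma 60/187 = 32.1% → Team Gamma
P3: Team Beta 872/1090 = 80.0%, Team Gamma 806/876 = 92.0% → Team Gamma
P0: Team Beta 8/53 = 15.1%, Team Gamma 3/71 = 4.2% → Team Beta
Overall: Team Beta 1008/1490 = 67.7%, Team Gamma 995/1326 = 75.0% → Team Gamma
Neither sweeps: Team Beta wins 1 of 4 groups, Team Gamma wins 3. Team Gamma wins overall but not every group — no Simpson reversal.

No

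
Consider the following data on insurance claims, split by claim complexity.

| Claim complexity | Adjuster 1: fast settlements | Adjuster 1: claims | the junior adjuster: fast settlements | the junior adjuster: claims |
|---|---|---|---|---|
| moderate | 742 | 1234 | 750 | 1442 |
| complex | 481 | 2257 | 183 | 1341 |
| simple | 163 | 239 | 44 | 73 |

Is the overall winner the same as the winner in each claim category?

Moderate: Adjuster 1 742/1234 = 60.1%, the junior adjuster 750/1442 = 52.0% → Adjuster 1
Complex: Adjuster 1 481/2257 = 21.3%, the junior adjuster 183/1341 = 13.6% → Adjuster 1
Simple: Adjuster 1 163/239 = 68.2%, the junior adjuster 44/73 = 60.3% → Adjuster 1
Overall: Adjuster 1 1386/3730 = 37.2%, the junior adjuster 977/2856 = 34.2% → Adjuster 1
Adjuster 1 wins overall and in every claim group — no reversal.

Yes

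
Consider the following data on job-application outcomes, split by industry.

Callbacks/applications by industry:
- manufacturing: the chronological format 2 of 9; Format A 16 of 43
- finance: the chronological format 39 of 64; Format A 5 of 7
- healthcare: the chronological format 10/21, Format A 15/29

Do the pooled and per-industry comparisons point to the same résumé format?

Manufacturing: the chronological format 2/9 = 22.2%, Format A 16/43 = 37.2% → Format A
Finance: the chronological format 39/64 = 60.9%, Format A 5/7 = 71.4% → Format A
Healthcare: the chronological format 10/21 = 47.6%, Format A 15/29 = 51.7% → Format A
Overall: the chronological format 51/94 = 54.3%, Format A 36/79 = 45.6% → the chronological format
Format A wins each industry group but the chronological format wins overall — the comparison reverses. Format A's applications skew toward manufacturing, which has a lower base rate.

No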